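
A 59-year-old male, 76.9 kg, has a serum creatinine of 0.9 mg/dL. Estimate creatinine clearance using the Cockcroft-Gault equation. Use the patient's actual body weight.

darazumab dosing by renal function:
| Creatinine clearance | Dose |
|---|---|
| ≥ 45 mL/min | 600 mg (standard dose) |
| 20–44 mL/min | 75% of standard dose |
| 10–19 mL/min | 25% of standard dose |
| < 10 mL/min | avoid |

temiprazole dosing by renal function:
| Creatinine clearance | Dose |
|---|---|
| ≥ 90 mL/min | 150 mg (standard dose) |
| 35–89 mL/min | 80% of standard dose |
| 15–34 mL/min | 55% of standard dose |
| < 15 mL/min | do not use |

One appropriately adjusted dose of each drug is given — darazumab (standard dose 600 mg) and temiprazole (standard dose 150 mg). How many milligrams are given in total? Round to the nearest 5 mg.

CrCl = (140 − 59) × 76.9 / (72 × 0.9) = 6228.9 / 64.80 ≈ 96.1 mL/min
CrCl ≈ 96 mL/min.
darazumab: ≥ 45 mL/min → 100% of 600 mg = 600 mg.
temiprazole: ≥ 90 mL/min → 100% of 150 mg = 150 mg.
Total = 600 + 150 = 750 mg.

750 mg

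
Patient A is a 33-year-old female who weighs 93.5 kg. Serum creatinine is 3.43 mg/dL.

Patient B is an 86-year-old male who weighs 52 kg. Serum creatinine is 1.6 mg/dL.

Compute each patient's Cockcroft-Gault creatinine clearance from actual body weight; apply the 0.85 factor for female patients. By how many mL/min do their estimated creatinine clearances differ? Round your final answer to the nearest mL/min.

10 mL/min

Patient A: CrCl = (140 − 33) × 93.5 / (72 × 3.43) × 0.85 = 10004.5 / 246.96 × 0.85 ≈ 34.4 mL/min
Patient B: CrCl = (140 − 86) × 52 / (72 × 1.6) = 2808.0 / 115.20 ≈ 24.4 mL/min
|34.4 − 24.4| = 10.0 mL/min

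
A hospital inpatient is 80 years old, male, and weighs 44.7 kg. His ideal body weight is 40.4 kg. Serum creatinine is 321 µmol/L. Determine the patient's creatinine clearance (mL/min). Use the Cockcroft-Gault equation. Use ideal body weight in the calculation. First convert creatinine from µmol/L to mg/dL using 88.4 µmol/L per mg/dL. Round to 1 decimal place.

SCr = 321 / 88.4 = 3.631 mg/dL
CrCl = (140 − 80) × 40.4 / (72 × 3.631) = 2424.0 / 261.43 ≈ 9.3 mL/min

9.3 mL/min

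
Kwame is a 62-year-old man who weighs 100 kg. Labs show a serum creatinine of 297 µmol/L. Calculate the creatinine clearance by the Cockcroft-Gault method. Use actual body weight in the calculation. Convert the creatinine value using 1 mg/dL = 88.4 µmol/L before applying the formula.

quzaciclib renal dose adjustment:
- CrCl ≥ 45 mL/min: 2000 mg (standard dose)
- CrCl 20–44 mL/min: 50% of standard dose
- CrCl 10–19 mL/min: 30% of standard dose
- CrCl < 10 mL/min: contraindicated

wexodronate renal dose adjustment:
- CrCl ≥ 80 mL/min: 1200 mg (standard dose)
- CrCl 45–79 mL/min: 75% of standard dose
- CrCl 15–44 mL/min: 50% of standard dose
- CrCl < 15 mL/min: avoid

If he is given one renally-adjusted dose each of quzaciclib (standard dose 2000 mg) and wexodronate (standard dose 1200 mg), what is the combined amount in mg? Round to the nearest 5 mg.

1600 mg

SCr = 297 / 88.4 = 3.36 mg/dL
CrCl = (140 − 62) × 100 / (72 × 3.36) = 7800.0 / 241.92 ≈ 32.2 mL/min
CrCl ≈ 32 mL/min.
quzaciclib: 20–44 mL/min → 50% of 2000 mg = 1000 mg.
wexodronate: 15–44 mL/min → 50% of 1200 mg = 600 mg.
Total = 1000 + 600 = 1600 mg.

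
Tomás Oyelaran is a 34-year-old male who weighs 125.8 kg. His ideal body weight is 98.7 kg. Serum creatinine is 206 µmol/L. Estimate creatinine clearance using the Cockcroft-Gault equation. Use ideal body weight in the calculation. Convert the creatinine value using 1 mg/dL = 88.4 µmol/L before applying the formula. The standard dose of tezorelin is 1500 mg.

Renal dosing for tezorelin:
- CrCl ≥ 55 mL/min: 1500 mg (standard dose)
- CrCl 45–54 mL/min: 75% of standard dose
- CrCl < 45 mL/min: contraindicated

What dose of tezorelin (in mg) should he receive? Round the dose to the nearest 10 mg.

SCr = 206 / 88.4 = 2.33 mg/dL
CrCl = (140 − 34) × 98.7 / (72 × 2.33) = 10462.2 / 167.76 ≈ 62.4 mL/min
CrCl ≈ 62 mL/min → bracket ≥ 55 mL/min.
100% of 1500 mg = 1500 mg

1500 mg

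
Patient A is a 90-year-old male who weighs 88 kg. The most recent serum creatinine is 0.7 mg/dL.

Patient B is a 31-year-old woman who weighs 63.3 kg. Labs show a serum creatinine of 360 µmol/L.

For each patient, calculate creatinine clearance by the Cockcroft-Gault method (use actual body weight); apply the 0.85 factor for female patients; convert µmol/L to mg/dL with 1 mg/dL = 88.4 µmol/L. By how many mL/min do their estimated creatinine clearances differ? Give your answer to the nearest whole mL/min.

67 mL/min

Patient A: CrCl = (140 − 90) × 88 / (72 × 0.7) = 4400.0 / 50.40 ≈ 87.3 mL/min
Patient B: SCr = 360 / 88.4 = 4.072 mg/dL
Patient B: CrCl = (140 − 31) × 63.3 / (72 × 4.072) × 0.85 = 6899.7 / 293.18 × 0.85 ≈ 20.0 mL/min
|87.3 − 20.0| = 67.3 mL/min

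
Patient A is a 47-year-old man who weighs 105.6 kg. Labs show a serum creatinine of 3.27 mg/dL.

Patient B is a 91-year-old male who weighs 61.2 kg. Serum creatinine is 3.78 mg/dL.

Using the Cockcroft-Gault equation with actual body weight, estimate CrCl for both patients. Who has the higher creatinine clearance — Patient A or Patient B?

Patient A

Patient A: CrCl = (140 − 47) × 105.6 / (72 × 3.27) = 9820.8 / 235.44 ≈ 41.7 mL/min
Patient B: CrCl = (140 − 91) × 61.2 / (72 × 3.78) = 2998.8 / 272.16 ≈ 11.0 mL/min
41.7 vs 11.0 mL/min → Patient A is higher.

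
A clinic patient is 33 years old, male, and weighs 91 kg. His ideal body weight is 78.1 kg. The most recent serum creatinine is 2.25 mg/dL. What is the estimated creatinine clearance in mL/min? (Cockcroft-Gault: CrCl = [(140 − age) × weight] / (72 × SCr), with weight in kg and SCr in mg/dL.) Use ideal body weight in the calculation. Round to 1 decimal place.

CrCl = (140 − 33) × 78.1 / (72 × 2.25) = 8356.7 / 162.00 ≈ 51.6 mL/min

51.6 mL/min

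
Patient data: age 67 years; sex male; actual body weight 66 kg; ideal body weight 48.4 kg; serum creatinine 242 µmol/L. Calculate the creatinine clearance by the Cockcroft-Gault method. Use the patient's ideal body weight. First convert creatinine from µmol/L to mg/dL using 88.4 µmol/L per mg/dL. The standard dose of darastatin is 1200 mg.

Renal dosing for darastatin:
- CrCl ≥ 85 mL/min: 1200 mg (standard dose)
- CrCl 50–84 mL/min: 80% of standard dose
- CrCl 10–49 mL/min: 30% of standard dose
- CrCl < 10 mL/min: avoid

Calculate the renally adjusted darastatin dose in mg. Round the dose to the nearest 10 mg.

SCr = 242 / 88.4 = 2.738 mg/dL
CrCl = (140 − 67) × 48.4 / (72 × 2.738) = 3533.2 / 197.14 ≈ 17.9 mL/min
CrCl ≈ 18 mL/min → bracket 10–49 mL/min.
30% of 1200 mg = 360 mg

360 mg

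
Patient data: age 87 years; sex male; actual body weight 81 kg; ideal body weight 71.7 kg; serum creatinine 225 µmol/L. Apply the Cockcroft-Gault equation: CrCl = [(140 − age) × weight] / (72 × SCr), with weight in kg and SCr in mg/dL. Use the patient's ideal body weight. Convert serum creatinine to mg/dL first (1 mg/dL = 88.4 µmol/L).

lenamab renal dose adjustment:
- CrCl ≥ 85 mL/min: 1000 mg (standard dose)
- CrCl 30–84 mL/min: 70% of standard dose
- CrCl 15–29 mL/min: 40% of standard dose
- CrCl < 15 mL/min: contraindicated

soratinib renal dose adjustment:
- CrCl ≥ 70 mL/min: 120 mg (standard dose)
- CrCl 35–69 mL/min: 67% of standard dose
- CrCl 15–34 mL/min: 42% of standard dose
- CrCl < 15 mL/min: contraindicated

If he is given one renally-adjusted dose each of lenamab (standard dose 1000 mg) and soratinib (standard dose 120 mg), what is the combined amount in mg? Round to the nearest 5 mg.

450 mg

SCr = 225 / 88.4 = 2.545 mg/dL
CrCl = (140 − 87) × 71.7 / (72 × 2.545) = 3800.1 / 183.24 ≈ 20.7 mL/min
CrCl ≈ 21 mL/min.
lenamab: 15–29 mL/min → 40% of 1000 mg = 400 mg.
soratinib: 15–34 mL/min → 42% of 120 mg = 50.4 mg.
Total = 400 + 50.4 = 450.4 mg.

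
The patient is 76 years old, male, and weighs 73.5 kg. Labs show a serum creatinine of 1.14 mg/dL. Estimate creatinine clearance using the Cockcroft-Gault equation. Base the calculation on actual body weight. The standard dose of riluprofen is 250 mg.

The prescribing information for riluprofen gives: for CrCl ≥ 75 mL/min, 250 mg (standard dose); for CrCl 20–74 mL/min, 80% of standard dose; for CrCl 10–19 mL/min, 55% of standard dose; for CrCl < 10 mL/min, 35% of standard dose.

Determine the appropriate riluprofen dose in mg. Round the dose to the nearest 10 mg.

200 mg

CrCl = (140 − 76) × 73.5 / (72 × 1.14) = 4704.0 / 82.08 ≈ 57.3 mL/min
CrCl ≈ 57 mL/min → bracket 20–74 mL/min.
80% of 250 mg = 200 mg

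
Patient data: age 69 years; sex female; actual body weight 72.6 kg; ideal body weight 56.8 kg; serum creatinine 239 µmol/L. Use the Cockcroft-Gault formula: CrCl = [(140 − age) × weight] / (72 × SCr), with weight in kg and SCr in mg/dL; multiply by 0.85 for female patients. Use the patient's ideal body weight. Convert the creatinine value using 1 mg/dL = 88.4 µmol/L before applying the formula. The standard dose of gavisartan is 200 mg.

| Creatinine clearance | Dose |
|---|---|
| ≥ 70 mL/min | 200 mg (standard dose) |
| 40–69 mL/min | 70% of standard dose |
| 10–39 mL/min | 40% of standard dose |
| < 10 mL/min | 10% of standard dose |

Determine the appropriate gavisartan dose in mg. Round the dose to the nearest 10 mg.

80 mg

SCr = 239 / 88.4 = 2.704 mg/dL
CrCl = (140 − 69) × 56.8 / (72 × 2.704) × 0.85 = 4032.8 / 194.69 × 0.85 ≈ 17.6 mL/min
CrCl ≈ 18 mL/min → bracket 10–39 mL/min.
40% of 200 mg = 80 mg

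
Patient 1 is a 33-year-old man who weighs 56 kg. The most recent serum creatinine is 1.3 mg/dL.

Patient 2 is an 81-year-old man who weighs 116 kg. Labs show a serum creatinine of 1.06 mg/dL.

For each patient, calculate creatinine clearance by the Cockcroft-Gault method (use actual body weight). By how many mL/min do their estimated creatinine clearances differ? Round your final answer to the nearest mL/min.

26 mL/min

Patient 1: CrCl = (140 − 33) × 56 / (72 × 1.3) = 5992.0 / 93.60 ≈ 64.0 mL/min
Patient 2: CrCl = (140 − 81) × 116 / (72 × 1.06) = 6844.0 / 76.32 ≈ 89.7 mL/min
|64.0 − 89.7| = 25.7 mL/min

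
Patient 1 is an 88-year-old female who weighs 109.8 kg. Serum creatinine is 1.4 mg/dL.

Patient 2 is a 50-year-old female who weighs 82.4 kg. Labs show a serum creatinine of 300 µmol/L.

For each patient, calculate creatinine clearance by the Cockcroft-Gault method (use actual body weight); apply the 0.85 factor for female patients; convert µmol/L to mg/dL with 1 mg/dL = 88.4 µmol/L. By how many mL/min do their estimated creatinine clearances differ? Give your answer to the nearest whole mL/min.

22 mL/min

Patient 1: CrCl = (140 − 88) × 109.8 / (72 × 1.4) × 0.85 = 5709.6 / 100.80 × 0.85 ≈ 48.1 mL/min
Patient 2: SCr = 300 / 88.4 = 3.394 mg/dL
Patient 2: CrCl = (140 − 50) × 82.4 / (72 × 3.394) × 0.85 = 7416.0 / 244.37 × 0.85 ≈ 25.8 mL/min
|48.1 − 25.8| = 22.3 mL/min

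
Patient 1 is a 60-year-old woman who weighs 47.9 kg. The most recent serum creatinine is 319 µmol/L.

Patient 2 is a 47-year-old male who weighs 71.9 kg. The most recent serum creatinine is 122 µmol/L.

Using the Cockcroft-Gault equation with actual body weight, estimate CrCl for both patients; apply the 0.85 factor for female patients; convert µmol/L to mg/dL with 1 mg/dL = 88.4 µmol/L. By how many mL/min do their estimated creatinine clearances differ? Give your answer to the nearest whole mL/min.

Patient 1: SCr = 319 / 88.4 = 3.609 mg/dL
Patient 1: CrCl = (140 − 60) × 47.9 / (72 × 3.609) × 0.85 = 3832.0 / 259.85 × 0.85 ≈ 12.5 mL/min
Patient 2: SCr = 122 / 88.4 = 1.38 mg/dL
Patient 2: CrCl = (140 − 47) × 71.9 / (72 × 1.38) = 6686.7 / 99.36 ≈ 67.3 mL/min
|12.5 − 67.3| = 54.8 mL/min

55 mL/min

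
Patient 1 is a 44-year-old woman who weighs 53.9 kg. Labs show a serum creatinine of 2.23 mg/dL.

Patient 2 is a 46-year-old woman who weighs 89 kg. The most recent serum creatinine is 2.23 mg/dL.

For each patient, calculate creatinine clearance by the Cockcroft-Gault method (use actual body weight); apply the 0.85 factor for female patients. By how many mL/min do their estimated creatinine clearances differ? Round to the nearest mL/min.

17 mL/min

Patient 1: CrCl = (140 − 44) × 53.9 / (72 × 2.23) × 0.85 = 5174.4 / 160.56 × 0.85 ≈ 27.4 mL/min
Patient 2: CrCl = (140 − 46) × 89 / (72 × 2.23) × 0.85 = 8366.0 / 160.56 × 0.85 ≈ 44.3 mL/min
|27.4 − 44.3| = 16.9 mL/min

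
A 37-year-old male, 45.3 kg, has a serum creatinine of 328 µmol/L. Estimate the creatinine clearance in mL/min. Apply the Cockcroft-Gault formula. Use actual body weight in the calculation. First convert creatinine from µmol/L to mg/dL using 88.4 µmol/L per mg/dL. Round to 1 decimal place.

17.5 mL/min

SCr = 328 / 88.4 = 3.71 mg/dL
CrCl = (140 − 37) × 45.3 / (72 × 3.71) = 4665.9 / 267.12 ≈ 17.5 mL/min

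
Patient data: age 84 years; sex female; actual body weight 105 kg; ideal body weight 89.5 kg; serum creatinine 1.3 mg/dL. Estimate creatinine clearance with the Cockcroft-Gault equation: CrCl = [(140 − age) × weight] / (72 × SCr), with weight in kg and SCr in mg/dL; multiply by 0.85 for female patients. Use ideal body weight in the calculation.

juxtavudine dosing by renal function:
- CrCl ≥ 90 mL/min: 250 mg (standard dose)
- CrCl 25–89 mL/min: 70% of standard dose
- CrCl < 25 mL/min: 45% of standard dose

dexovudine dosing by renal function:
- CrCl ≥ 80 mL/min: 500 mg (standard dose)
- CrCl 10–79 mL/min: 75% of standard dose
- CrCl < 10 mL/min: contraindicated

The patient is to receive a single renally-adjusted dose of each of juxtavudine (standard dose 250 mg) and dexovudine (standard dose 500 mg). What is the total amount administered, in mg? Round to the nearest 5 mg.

550 mg

CrCl = (140 − 84) × 89.5 / (72 × 1.3) × 0.85 = 5012.0 / 93.60 × 0.85 ≈ 45.5 mL/min
CrCl ≈ 46 mL/min.
juxtavudine: 25–89 mL/min → 70% of 250 mg = 175 mg.
dexovudine: 10–79 mL/min → 75% of 500 mg = 375 mg.
Total = 175 + 375 = 550 mg.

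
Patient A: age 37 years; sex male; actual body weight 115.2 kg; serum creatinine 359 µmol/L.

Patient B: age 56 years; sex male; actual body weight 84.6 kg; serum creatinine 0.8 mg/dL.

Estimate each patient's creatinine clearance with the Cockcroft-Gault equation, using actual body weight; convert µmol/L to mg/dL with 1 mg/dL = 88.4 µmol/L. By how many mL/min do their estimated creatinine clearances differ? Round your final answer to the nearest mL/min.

Patient A: SCr = 359 / 88.4 = 4.061 mg/dL
Patient A: CrCl = (140 − 37) × 115.2 / (72 × 4.061) = 11865.6 / 292.39 ≈ 40.6 mL/min
Patient B: CrCl = (140 − 56) × 84.6 / (72 × 0.8) = 7106.4 / 57.60 ≈ 123.4 mL/min
|40.6 − 123.4| = 82.8 mL/min

83 mL/min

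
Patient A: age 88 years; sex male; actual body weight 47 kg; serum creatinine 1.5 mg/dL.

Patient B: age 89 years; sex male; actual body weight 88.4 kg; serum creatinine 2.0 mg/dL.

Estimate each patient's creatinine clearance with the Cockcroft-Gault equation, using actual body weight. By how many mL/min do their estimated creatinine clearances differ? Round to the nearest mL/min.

9 mL/min

Patient A: CrCl = (140 − 88) × 47 / (72 × 1.5) = 2444.0 / 108.00 ≈ 22.6 mL/min
Patient B: CrCl = (140 − 89) × 88.4 / (72 × 2) = 4508.4 / 144.00 ≈ 31.3 mL/min
|22.6 − 31.3| = 8.7 mL/min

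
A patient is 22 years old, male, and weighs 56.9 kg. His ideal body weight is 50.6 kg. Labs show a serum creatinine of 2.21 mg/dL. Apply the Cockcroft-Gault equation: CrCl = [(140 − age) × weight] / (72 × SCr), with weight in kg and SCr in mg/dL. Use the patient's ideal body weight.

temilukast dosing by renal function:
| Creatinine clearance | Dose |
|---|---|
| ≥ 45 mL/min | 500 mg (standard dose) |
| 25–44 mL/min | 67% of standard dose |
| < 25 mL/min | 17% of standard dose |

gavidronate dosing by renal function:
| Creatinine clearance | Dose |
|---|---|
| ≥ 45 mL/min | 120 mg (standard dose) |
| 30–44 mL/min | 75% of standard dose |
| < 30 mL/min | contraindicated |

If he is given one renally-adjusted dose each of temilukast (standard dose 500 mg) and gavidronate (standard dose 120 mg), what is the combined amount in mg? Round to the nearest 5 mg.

CrCl = (140 − 22) × 50.6 / (72 × 2.21) = 5970.8 / 159.12 ≈ 37.5 mL/min
CrCl ≈ 38 mL/min.
temilukast: 25–44 mL/min → 67% of 500 mg = 335 mg.
gavidronate: 30–44 mL/min → 75% of 120 mg = 90 mg.
Total = 335 + 90 = 425 mg.

425 mg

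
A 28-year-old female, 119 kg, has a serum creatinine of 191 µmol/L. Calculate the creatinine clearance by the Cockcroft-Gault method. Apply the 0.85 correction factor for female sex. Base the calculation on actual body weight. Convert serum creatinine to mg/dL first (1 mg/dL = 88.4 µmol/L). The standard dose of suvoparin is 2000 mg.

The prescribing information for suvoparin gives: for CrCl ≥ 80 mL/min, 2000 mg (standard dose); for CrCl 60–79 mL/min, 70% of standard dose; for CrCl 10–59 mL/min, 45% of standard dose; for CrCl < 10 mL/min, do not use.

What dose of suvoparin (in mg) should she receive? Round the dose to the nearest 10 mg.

1400 mg

SCr = 191 / 88.4 = 2.161 mg/dL
CrCl = (140 − 28) × 119 / (72 × 2.161) × 0.85 = 13328.0 / 155.59 × 0.85 ≈ 72.8 mL/min
CrCl ≈ 73 mL/min → bracket 60–79 mL/min.
70% of 2000 mg = 1400 mg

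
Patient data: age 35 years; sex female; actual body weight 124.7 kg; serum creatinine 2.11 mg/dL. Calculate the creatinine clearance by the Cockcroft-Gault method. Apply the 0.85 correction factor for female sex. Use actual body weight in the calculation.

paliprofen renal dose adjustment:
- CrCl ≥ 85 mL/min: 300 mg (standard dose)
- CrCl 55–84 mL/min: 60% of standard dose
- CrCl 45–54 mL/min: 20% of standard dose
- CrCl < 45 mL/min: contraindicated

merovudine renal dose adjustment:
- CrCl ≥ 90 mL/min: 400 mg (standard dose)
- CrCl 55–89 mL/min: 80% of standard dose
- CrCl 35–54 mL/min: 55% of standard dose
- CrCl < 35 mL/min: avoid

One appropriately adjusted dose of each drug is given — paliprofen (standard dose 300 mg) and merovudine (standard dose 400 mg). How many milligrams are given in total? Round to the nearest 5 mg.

500 mg

CrCl = (140 − 35) × 124.7 / (72 × 2.11) × 0.85 = 13093.5 / 151.92 × 0.85 ≈ 73.3 mL/min
CrCl ≈ 73 mL/min.
paliprofen: 55–84 mL/min → 60% of 300 mg = 180 mg.
merovudine: 55–89 mL/min → 80% of 400 mg = 320 mg.
Total = 180 + 320 = 500 mg.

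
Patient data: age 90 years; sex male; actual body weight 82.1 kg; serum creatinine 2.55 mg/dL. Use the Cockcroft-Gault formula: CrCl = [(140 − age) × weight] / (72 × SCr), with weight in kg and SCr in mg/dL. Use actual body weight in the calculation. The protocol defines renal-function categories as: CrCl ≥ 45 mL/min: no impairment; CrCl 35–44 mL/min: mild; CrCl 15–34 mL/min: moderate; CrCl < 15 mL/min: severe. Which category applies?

CrCl = (140 − 90) × 82.1 / (72 × 2.55) = 4105.0 / 183.60 ≈ 22.4 mL/min
22 mL/min falls in the 'moderate' range.

moderate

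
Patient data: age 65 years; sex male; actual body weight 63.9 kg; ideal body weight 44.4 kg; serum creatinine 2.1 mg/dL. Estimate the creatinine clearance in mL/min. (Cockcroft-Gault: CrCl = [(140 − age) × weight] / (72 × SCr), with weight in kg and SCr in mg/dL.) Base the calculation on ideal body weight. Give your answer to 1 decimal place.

CrCl = (140 − 65) × 44.4 / (72 × 2.1) = 3330.0 / 151.20 ≈ 22.0 mL/min

22.0 mL/min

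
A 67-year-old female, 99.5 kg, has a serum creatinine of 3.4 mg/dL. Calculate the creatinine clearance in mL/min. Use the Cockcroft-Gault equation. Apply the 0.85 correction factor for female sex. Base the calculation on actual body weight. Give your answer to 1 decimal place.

25.2 mL/min

CrCl = (140 − 67) × 99.5 / (72 × 3.4) × 0.85 = 7263.5 / 244.80 × 0.85 ≈ 25.2 mL/min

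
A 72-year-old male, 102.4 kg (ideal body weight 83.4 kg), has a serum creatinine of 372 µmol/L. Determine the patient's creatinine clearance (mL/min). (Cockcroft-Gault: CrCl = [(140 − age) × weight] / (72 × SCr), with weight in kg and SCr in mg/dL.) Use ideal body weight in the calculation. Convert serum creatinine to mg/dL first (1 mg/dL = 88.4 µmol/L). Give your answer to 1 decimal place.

SCr = 372 / 88.4 = 4.208 mg/dL
CrCl = (140 − 72) × 83.4 / (72 × 4.208) = 5671.2 / 302.98 ≈ 18.7 mL/min

18.7 mL/min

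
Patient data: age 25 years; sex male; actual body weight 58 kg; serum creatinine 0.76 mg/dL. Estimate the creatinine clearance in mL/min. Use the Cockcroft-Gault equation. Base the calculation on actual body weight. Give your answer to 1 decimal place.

121.9 mL/min

CrCl = (140 − 25) × 58 / (72 × 0.76) = 6670.0 / 54.72 ≈ 121.9 mL/min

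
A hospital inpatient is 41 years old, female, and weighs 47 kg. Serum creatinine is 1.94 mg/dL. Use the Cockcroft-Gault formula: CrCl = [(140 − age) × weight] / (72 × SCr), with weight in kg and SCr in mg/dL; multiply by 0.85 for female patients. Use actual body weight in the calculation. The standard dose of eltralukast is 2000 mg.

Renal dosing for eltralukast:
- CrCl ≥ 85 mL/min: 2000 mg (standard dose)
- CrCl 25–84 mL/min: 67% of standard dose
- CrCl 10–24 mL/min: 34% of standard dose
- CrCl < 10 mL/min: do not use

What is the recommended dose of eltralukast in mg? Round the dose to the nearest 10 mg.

1340 mg

CrCl = (140 − 41) × 47 / (72 × 1.94) × 0.85 = 4653.0 / 139.68 × 0.85 ≈ 28.3 mL/min
CrCl ≈ 28 mL/min → bracket 25–84 mL/min.
67% of 2000 mg = 1340 mg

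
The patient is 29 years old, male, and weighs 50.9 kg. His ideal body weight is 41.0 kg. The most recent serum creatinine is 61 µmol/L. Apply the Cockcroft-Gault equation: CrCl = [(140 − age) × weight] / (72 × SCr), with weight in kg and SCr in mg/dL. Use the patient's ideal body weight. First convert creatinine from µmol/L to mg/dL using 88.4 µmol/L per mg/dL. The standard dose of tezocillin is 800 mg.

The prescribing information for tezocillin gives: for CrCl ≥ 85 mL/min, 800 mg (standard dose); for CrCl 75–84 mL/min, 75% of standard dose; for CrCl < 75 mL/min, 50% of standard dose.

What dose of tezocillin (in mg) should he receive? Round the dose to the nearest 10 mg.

SCr = 61 / 88.4 = 0.69 mg/dL
CrCl = (140 − 29) × 41 / (72 × 0.69) = 4551.0 / 49.68 ≈ 91.6 mL/min
CrCl ≈ 92 mL/min → bracket ≥ 85 mL/min.
100% of 800 mg = 800 mg

800 mg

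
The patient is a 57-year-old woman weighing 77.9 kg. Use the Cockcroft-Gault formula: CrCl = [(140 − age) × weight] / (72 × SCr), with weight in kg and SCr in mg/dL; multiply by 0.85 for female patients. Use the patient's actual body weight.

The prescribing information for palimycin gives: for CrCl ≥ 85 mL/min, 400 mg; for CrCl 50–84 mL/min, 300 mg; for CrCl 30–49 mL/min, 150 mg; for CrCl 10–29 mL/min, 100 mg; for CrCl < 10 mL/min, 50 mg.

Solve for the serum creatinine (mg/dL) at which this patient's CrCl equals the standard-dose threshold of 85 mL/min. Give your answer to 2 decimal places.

Standard dose requires CrCl ≥ 85 mL/min.
Set (140 − 57) × 77.9 × 0.85 / (72 × SCr) = 85
SCr = (140 − 57) × 77.9 × 0.85 / (72 × 85) = 0.898 mg/dL

0.90 mg/dL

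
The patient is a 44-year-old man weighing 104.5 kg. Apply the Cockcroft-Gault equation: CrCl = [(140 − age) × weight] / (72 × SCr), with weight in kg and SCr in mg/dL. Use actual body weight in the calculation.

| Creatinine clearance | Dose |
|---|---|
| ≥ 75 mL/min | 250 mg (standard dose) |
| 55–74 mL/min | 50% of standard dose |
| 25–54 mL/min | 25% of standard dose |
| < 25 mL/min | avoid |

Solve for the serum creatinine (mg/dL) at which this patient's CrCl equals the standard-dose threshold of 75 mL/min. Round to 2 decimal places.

Standard dose requires CrCl ≥ 75 mL/min.
Set (140 − 44) × 104.5 / (72 × SCr) = 75
SCr = (140 − 44) × 104.5 / (72 × 75) = 1.858 mg/dL

1.86 mg/dL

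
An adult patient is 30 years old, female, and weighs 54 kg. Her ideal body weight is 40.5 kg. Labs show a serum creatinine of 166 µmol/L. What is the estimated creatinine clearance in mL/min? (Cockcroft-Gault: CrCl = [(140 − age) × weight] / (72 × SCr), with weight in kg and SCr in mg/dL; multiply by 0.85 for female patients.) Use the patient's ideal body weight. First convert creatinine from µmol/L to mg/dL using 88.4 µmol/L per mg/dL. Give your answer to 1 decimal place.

28.0 mL/min

SCr = 166 / 88.4 = 1.878 mg/dL
CrCl = (140 − 30) × 40.5 / (72 × 1.878) × 0.85 = 4455.0 / 135.22 × 0.85 ≈ 28.0 mL/min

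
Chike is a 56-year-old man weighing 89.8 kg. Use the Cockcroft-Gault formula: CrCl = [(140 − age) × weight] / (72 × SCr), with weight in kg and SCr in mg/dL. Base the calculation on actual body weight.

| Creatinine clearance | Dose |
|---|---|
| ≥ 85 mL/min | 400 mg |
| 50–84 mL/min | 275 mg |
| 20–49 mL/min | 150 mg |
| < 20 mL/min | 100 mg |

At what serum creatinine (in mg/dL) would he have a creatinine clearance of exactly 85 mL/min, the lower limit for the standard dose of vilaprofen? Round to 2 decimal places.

1.23 mg/dL

Standard dose requires CrCl ≥ 85 mL/min.
Set (140 − 56) × 89.8 / (72 × SCr) = 85
SCr = (140 − 56) × 89.8 / (72 × 85) = 1.233 mg/dL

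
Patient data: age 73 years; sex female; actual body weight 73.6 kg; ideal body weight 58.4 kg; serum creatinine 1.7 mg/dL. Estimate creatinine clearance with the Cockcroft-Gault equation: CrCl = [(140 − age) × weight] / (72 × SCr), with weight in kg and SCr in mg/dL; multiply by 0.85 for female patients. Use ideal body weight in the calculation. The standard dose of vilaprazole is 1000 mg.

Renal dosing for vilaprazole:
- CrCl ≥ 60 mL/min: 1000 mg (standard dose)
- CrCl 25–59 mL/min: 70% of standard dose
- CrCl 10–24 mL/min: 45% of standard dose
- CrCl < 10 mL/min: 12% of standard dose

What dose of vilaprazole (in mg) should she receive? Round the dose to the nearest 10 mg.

CrCl = (140 − 73) × 58.4 / (72 × 1.7) × 0.85 = 3912.8 / 122.40 × 0.85 ≈ 27.2 mL/min
CrCl ≈ 27 mL/min → bracket 25–59 mL/min.
70% of 1000 mg = 700 mg

700 mg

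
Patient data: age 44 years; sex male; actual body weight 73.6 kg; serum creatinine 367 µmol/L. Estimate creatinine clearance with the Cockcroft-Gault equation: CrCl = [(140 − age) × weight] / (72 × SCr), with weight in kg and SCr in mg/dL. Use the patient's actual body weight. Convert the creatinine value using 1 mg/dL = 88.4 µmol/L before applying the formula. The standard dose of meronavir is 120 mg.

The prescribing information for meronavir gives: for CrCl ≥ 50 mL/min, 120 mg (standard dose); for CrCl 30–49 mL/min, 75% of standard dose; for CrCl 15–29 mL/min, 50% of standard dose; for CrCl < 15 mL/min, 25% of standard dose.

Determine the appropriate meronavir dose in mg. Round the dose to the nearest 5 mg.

60 mg

SCr = 367 / 88.4 = 4.152 mg/dL
CrCl = (140 − 44) × 73.6 / (72 × 4.152) = 7065.6 / 298.94 ≈ 23.6 mL/min
CrCl ≈ 24 mL/min → bracket 15–29 mL/min.
50% of 120 mg = 60 mg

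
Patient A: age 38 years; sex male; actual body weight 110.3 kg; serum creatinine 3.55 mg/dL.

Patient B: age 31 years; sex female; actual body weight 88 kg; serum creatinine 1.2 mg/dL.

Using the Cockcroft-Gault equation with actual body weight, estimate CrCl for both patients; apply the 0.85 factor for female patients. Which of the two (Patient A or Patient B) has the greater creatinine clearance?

Patient B

Patient A: CrCl = (140 − 38) × 110.3 / (72 × 3.55) = 11250.6 / 255.60 ≈ 44.0 mL/min
Patient B: CrCl = (140 − 31) × 88 / (72 × 1.2) × 0.85 = 9592.0 / 86.40 × 0.85 ≈ 94.4 mL/min
44.0 vs 94.4 mL/min → Patient B is higher.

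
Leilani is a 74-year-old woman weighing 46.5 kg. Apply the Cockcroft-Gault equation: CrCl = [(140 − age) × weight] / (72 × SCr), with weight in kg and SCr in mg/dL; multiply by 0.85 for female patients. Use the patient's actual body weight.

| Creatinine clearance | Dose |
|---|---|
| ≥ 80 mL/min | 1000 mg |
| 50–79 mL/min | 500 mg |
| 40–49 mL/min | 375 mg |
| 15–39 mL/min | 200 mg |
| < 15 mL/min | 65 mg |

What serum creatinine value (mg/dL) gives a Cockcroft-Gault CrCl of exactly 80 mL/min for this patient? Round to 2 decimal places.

0.45 mg/dL

Standard dose requires CrCl ≥ 80 mL/min.
Set (140 − 74) × 46.5 × 0.85 / (72 × SCr) = 80
SCr = (140 − 74) × 46.5 × 0.85 / (72 × 80) = 0.453 mg/dL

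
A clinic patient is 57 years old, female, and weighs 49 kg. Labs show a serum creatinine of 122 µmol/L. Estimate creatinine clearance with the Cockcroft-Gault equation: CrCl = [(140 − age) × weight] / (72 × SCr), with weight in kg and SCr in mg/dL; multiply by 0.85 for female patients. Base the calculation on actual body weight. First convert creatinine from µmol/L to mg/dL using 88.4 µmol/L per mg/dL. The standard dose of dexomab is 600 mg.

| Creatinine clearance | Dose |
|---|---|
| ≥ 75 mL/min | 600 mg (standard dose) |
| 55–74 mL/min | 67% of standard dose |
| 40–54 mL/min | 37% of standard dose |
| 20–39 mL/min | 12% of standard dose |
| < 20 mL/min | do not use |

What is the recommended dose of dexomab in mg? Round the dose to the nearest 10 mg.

SCr = 122 / 88.4 = 1.38 mg/dL
CrCl = (140 − 57) × 49 / (72 × 1.38) × 0.85 = 4067.0 / 99.36 × 0.85 ≈ 34.8 mL/min
CrCl ≈ 35 mL/min → bracket 20–39 mL/min.
12% of 600 mg = 72 mg → 70 mg

70 mg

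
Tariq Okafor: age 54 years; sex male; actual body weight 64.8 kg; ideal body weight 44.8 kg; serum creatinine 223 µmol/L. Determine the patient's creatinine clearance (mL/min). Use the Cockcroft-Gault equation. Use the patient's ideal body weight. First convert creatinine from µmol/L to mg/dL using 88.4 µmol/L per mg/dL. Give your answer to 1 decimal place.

SCr = 223 / 88.4 = 2.523 mg/dL
CrCl = (140 − 54) × 44.8 / (72 × 2.523) = 3852.8 / 181.66 ≈ 21.2 mL/min

21.2 mL/min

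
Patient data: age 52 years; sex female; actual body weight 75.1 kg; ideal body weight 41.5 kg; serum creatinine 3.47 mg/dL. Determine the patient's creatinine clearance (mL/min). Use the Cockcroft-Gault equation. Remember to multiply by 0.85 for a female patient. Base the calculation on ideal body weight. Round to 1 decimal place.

12.4 mL/min

CrCl = (140 − 52) × 41.5 / (72 × 3.47) × 0.85 = 3652.0 / 249.84 × 0.85 ≈ 12.4 mL/min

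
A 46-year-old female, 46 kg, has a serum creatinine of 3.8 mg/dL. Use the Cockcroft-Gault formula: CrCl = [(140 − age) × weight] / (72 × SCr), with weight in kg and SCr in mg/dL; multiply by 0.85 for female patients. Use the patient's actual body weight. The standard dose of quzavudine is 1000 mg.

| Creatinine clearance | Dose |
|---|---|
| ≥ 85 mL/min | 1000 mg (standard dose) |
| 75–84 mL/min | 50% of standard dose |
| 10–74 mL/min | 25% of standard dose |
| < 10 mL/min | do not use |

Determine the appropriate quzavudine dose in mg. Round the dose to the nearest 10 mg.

CrCl = (140 − 46) × 46 / (72 × 3.8) × 0.85 = 4324.0 / 273.60 × 0.85 ≈ 13.4 mL/min
CrCl ≈ 13 mL/min → bracket 10–74 mL/min.
25% of 1000 mg = 250 mg

250 mg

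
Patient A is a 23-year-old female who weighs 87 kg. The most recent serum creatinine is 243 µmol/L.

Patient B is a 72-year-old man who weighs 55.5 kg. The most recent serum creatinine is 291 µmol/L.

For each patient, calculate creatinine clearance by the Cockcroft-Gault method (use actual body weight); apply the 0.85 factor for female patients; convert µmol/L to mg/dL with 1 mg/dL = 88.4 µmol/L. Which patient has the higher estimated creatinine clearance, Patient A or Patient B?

Patient A: SCr = 243 / 88.4 = 2.749 mg/dL
Patient A: CrCl = (140 − 23) × 87 / (72 × 2.749) × 0.85 = 10179.0 / 197.93 × 0.85 ≈ 43.7 mL/min
Patient B: SCr = 291 / 88.4 = 3.292 mg/dL
Patient B: CrCl = (140 − 72) × 55.5 / (72 × 3.292) = 3774.0 / 237.02 ≈ 15.9 mL/min
43.7 vs 15.9 mL/min → Patient A is higher.

Patient A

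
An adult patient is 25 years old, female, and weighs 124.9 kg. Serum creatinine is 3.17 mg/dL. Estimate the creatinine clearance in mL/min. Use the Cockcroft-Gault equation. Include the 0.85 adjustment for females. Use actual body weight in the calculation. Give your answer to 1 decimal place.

53.5 mL/min

CrCl = (140 − 25) × 124.9 / (72 × 3.17) × 0.85 = 14363.5 / 228.24 × 0.85 ≈ 53.5 mL/min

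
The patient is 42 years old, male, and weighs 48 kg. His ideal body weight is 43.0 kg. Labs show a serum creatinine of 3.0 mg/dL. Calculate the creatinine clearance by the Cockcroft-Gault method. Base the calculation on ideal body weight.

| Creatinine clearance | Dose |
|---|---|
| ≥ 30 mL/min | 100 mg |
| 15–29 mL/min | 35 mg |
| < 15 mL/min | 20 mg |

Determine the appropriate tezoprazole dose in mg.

CrCl = (140 − 42) × 43 / (72 × 3) = 4214.0 / 216.00 ≈ 19.5 mL/min
CrCl ≈ 20 mL/min → bracket 15–29 mL/min.
Dose for this bracket: 35 mg.

35 mg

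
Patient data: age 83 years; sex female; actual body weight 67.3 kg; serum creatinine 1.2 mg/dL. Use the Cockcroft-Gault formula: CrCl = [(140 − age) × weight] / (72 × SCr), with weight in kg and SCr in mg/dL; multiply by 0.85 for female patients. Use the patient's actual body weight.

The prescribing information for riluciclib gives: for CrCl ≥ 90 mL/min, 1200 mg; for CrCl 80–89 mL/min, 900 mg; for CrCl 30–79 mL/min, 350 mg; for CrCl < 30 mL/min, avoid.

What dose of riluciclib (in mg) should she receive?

350 mg

CrCl = (140 − 83) × 67.3 / (72 × 1.2) × 0.85 = 3836.1 / 86.40 × 0.85 ≈ 37.7 mL/min
CrCl ≈ 38 mL/min → bracket 30–79 mL/min.
Dose for this bracket: 350 mg.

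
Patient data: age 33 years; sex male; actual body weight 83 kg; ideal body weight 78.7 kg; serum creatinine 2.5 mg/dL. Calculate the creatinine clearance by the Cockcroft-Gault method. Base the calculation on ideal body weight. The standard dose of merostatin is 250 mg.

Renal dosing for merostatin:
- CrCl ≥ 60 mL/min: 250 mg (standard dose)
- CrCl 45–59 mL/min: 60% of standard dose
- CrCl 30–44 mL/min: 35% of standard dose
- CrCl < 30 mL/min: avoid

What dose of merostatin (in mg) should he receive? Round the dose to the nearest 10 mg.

CrCl = (140 − 33) × 78.7 / (72 × 2.5) = 8420.9 / 180.00 ≈ 46.8 mL/min
CrCl ≈ 47 mL/min → bracket 45–59 mL/min.
60% of 250 mg = 150 mg

150 mg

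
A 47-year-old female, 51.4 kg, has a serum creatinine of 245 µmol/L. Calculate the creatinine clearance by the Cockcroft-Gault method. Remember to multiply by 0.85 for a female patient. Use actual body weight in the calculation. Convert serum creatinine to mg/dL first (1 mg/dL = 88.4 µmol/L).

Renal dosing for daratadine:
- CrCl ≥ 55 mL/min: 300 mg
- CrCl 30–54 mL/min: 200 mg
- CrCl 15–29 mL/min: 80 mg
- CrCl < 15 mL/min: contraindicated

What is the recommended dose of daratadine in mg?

SCr = 245 / 88.4 = 2.771 mg/dL
CrCl = (140 − 47) × 51.4 / (72 × 2.771) × 0.85 = 4780.2 / 199.51 × 0.85 ≈ 20.4 mL/min
CrCl ≈ 20 mL/min → bracket 15–29 mL/min.
Dose for this bracket: 80 mg.

80 mg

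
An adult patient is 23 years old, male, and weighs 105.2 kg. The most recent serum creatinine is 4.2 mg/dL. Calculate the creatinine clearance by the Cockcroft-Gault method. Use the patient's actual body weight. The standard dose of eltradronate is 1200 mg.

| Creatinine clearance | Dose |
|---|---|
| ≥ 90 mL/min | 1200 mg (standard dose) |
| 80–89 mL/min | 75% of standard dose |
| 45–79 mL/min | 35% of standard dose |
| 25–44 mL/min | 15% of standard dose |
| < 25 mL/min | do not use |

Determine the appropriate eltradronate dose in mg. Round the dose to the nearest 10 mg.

180 mg

CrCl = (140 − 23) × 105.2 / (72 × 4.2) = 12308.4 / 302.40 ≈ 40.7 mL/min
CrCl ≈ 41 mL/min → bracket 25–44 mL/min.
15% of 1200 mg = 180 mg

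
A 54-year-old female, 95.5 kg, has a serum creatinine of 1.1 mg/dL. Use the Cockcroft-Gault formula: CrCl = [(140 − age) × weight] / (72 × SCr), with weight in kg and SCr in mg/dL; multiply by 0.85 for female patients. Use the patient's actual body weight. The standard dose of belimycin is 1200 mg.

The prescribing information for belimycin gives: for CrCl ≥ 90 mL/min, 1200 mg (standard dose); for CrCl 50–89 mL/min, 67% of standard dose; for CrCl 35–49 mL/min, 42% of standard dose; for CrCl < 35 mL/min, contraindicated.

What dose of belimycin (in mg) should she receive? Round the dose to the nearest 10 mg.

800 mg

CrCl = (140 − 54) × 95.5 / (72 × 1.1) × 0.85 = 8213.0 / 79.20 × 0.85 ≈ 88.1 mL/min
CrCl ≈ 88 mL/min → bracket 50–89 mL/min.
67% of 1200 mg = 804 mg → 800 mg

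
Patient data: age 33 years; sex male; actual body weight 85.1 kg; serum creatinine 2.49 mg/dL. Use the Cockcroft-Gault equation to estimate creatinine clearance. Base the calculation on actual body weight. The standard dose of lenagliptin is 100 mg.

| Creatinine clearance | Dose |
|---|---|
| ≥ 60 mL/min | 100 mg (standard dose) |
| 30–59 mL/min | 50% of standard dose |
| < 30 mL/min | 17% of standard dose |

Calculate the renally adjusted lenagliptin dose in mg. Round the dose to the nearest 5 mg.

CrCl = (140 − 33) × 85.1 / (72 × 2.49) = 9105.7 / 179.28 ≈ 50.8 mL/min
CrCl ≈ 51 mL/min → bracket 30–59 mL/min.
50% of 100 mg = 50 mg

50 mg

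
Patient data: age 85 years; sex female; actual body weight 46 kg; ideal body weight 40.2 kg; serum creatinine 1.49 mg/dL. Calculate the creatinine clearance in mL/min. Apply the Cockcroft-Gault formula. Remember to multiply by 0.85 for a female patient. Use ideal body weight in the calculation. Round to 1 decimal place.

17.5 mL/min

CrCl = (140 − 85) × 40.2 / (72 × 1.49) × 0.85 = 2211.0 / 107.28 × 0.85 ≈ 17.5 mL/min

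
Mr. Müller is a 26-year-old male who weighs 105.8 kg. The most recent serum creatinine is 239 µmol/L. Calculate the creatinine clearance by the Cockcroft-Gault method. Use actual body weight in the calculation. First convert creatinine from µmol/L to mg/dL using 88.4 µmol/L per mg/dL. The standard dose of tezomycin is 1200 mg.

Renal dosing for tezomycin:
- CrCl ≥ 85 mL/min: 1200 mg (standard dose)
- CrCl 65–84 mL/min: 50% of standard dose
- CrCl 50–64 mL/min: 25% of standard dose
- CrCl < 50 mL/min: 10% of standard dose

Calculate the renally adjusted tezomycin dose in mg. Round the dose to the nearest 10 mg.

300 mg

SCr = 239 / 88.4 = 2.704 mg/dL
CrCl = (140 − 26) × 105.8 / (72 × 2.704) = 12061.2 / 194.69 ≈ 62.0 mL/min
CrCl ≈ 62 mL/min → bracket 50–64 mL/min.
25% of 1200 mg = 300 mg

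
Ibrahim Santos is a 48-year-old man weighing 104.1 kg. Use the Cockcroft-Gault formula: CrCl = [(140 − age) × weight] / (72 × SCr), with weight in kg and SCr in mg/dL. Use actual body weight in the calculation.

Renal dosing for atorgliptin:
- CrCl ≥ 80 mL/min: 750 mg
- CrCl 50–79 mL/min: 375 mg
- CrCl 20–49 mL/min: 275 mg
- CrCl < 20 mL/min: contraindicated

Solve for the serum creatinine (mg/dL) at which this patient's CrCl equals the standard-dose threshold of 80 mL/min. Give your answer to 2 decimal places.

Standard dose requires CrCl ≥ 80 mL/min.
Set (140 − 48) × 104.1 / (72 × SCr) = 80
SCr = (140 − 48) × 104.1 / (72 × 80) = 1.663 mg/dL

1.66 mg/dL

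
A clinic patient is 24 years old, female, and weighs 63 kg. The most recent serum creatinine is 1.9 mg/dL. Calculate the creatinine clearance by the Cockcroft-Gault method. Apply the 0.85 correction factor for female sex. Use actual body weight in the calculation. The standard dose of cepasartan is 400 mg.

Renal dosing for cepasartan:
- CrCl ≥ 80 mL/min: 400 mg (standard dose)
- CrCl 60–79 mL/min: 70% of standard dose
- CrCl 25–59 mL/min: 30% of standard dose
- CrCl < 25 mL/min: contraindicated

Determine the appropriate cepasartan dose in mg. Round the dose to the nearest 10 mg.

120 mg

CrCl = (140 − 24) × 63 / (72 × 1.9) × 0.85 = 7308.0 / 136.80 × 0.85 ≈ 45.4 mL/min
CrCl ≈ 45 mL/min → bracket 25–59 mL/min.
30% of 400 mg = 120 mg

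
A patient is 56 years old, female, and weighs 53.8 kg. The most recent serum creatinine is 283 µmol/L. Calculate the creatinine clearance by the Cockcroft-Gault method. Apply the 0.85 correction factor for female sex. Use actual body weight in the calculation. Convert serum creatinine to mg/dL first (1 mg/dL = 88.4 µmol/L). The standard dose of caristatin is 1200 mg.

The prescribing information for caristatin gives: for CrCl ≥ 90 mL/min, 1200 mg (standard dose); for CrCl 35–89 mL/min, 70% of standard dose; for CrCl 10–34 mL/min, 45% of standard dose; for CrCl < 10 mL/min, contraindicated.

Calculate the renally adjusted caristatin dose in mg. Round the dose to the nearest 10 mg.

540 mg

SCr = 283 / 88.4 = 3.201 mg/dL
CrCl = (140 − 56) × 53.8 / (72 × 3.201) × 0.85 = 4519.2 / 230.47 × 0.85 ≈ 16.7 mL/min
CrCl ≈ 17 mL/min → bracket 10–34 mL/min.
45% of 1200 mg = 540 mg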